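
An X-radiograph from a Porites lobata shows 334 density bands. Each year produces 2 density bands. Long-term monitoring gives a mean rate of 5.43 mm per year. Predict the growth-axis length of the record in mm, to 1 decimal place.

With 2 density bands per year, 334 / 2 = 167 years.
167 years at 5.43 mm/year gives 5.43 × 167 = 906.8 mm.

906.8 mm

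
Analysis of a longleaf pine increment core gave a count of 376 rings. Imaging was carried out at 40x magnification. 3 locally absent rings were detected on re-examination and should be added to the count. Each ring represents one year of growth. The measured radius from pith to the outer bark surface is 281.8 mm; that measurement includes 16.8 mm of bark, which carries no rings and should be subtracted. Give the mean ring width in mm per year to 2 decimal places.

After corrections the count is 376 + 3 = 379 rings.
Removing the 16.8 mm offcut leaves 281.8 − 16.8 = 265.0 mm.
Mean rate = 265.0 mm / 379 years ≈ 0.70 mm per year.

0.70 mm per year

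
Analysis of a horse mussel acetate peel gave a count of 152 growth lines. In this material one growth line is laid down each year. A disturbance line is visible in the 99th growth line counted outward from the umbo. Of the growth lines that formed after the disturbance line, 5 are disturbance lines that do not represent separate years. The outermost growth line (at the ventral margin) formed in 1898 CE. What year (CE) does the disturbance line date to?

152 − 99 = 53 growth lines lie beyond the disturbance line toward the ventral margin.
53 − 5 false = 48 true growth lines after the disturbance line.
1898 − 48 = 1850 CE.

1850 CE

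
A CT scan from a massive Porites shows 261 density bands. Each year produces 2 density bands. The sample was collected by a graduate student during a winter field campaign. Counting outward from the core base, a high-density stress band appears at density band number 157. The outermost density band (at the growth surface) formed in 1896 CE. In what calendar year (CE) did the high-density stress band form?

1844 CE

261 − 157 = 104 density bands lie beyond the high-density stress band toward the growth surface.
104 density bands at 2 per year is 104 / 2 = 52 years.
1896 − 52 = 1844 CE.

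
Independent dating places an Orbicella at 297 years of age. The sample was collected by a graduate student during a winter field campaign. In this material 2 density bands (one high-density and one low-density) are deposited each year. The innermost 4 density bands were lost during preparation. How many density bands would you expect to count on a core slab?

297 years at 2 density bands per year gives 297 × 2 = 594 density bands.
594 − 4 missed = 590 density bands expected in the prepared section.

590 density bands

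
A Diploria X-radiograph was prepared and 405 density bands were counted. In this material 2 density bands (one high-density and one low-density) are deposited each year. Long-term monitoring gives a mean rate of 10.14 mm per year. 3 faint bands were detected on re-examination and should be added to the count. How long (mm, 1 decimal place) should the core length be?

2068.6 mm

Correcting the raw count gives 405 + 3 = 408 true density bands.
Dividing by 2 density bands per year: 408 / 2 = 204 years.
Predicted length = 10.14 mm/year × 204 years = 2068.6 mm.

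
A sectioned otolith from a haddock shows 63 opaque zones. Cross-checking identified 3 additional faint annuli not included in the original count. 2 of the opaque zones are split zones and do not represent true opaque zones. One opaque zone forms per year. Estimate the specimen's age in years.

True opaque zone count = 63 − 2 + 3 = 64.
At one opaque zone per year, that is 64 years.

64 years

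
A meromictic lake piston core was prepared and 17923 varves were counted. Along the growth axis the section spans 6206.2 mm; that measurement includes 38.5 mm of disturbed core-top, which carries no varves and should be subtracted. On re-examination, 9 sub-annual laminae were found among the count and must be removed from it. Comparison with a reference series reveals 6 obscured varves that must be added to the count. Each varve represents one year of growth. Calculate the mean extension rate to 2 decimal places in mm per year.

Adjusted count: 17923 − 9 + 6 = 17920 varves.
Net length = 6206.2 − 38.5 = 6167.7 mm.
Extension rate ≈ 6167.7 / 17920 = 0.34 mm per year.

0.34 mm per year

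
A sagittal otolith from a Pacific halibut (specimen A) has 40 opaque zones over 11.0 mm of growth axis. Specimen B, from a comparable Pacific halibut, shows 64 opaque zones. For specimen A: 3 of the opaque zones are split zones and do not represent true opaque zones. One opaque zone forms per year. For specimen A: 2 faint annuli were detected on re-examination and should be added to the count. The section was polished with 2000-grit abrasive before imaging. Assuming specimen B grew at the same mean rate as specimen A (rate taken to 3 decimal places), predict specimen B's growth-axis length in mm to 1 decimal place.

18.0 mm

Specimen A: after corrections the count is 40 − 3 + 2 = 39 opaque zones.
A: Mean rate = 11.0 mm / 39 years ≈ 0.282 mm/yr.
Length of B = 0.282 × 64 = 18.0 mm.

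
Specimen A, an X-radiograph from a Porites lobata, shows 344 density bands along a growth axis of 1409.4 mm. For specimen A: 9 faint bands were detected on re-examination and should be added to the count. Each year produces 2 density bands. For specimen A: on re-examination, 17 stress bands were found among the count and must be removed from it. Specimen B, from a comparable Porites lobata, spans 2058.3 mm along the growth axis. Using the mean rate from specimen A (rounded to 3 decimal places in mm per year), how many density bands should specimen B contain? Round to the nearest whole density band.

Specimen A: after corrections the count is 344 − 17 + 9 = 336 density bands.
Specimen A: dividing by 2 density bands per year: 336 / 2 = 168 years.
A: Mean rate = 1409.4 mm / 168 years ≈ 8.389 mm per year.
B spans 2058.3 / 8.389 = 245.36 years; at 2 density bands per year that is 245.36 × 2 ≈ 491 density bands.

491 density bands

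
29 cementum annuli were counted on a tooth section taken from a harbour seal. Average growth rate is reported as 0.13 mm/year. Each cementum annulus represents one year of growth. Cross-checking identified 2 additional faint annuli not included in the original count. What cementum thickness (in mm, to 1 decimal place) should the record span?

4.0 mm

Adjusted count: 29 + 2 = 31 cementum annuli.
31 years at 0.13 mm/year gives 0.13 × 31 = 4.0 mm.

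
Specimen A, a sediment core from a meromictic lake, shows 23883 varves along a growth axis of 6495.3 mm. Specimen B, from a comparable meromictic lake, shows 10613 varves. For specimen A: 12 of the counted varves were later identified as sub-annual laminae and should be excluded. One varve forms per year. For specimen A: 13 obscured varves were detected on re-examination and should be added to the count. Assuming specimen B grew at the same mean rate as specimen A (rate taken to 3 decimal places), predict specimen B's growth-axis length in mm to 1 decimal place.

Specimen A: adjusted count: 23883 − 12 + 13 = 23884 varves.
A: Mean rate = 6495.3 mm / 23884 years ≈ 0.272 mm/year.
For B, 0.272 mm/year × 10613 years = 2886.7 mm.

2886.7 mm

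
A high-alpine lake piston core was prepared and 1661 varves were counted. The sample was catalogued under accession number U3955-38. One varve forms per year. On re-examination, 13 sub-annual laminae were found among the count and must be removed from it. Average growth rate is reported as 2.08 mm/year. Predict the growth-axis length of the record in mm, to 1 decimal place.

3427.8 mm

After corrections the count is 1661 − 13 = 1648 varves.
Predicted length = 2.08 mm/year × 1648 years = 3427.8 mm.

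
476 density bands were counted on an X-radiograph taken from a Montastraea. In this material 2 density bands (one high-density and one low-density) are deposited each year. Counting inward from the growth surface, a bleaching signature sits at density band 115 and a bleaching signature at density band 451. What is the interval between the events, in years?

168 yr

451 − 115 = 336 density bands lie between the two events.
336 density bands at 2 per year is 336 / 2 = 168 years.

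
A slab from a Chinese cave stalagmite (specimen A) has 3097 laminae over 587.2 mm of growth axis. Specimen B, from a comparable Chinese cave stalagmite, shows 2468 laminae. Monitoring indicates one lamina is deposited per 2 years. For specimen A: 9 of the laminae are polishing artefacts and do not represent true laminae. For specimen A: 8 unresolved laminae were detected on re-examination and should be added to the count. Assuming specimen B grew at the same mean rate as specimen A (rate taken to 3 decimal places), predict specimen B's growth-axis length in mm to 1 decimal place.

Specimen A: correcting the raw count gives 3097 − 9 + 8 = 3096 true laminae.
Specimen A: at 2 years per lamina, 3096 × 2 = 6192 years.
A: Mean rate = 587.2 mm / 6192 years ≈ 0.095 mm per year.
Specimen B: 2468 laminae at 2 years each span 2468 × 2 = 4936 years. Length of B = 0.095 × 4936 = 468.9 mm.

468.9 mm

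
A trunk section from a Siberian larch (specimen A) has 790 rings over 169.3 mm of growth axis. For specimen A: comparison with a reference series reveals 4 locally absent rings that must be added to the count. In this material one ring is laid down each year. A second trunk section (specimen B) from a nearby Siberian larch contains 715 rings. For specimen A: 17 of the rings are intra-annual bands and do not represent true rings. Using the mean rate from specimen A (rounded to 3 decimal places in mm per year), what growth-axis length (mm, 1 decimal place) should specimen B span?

155.9 mm

Specimen A: true ring count = 790 − 17 + 4 = 777.
A: Mean rate = 169.3 mm / 777 years ≈ 0.218 mm/yr.
Length of B = 0.218 × 715 = 155.9 mm.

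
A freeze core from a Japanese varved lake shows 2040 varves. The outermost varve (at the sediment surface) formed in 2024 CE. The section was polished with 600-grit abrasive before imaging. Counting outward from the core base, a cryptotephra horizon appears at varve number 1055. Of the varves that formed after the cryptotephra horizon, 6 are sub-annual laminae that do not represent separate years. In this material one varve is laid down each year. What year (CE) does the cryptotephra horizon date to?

The cryptotephra horizon sits at varve 1055 from the core base, so 2040 − 1055 = 985 varves formed after it.
985 − 6 false = 979 true varves after the cryptotephra horizon.
The varve at the sediment surface is 2024 CE, so the cryptotephra horizon dates to 2024 − 979 = 1045 CE.

1045 CE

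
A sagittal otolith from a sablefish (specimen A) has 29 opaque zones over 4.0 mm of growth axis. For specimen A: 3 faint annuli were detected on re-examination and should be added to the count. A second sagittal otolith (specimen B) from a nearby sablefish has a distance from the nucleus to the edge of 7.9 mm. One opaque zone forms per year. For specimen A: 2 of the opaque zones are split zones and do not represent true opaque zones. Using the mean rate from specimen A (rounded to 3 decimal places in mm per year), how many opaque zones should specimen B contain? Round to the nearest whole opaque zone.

Specimen A: after corrections the count is 29 − 2 + 3 = 30 opaque zones.
A: 4.0 mm over 30 years gives 4.0 / 30 ≈ 0.133 mm/yr.
Specimen B: 7.9 mm / 0.133 mm per year = 59.40 years ≈ 59 opaque zones.

59 opaque zones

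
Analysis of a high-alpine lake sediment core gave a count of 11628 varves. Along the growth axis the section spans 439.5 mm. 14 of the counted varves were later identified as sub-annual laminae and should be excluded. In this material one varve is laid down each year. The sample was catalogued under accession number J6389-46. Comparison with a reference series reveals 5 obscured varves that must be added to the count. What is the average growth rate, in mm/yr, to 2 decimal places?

After corrections the count is 11628 − 14 + 5 = 11619 varves.
Mean rate = 439.5 mm / 11619 years ≈ 0.04 mm/yr.

0.04 mm/yr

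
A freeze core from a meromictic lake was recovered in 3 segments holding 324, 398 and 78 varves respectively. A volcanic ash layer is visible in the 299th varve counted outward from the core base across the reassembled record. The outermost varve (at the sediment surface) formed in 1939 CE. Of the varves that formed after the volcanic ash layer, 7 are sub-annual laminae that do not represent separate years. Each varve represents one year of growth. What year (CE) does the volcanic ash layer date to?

1445 CE

Total varves = 324 + 398 + 78 = 800.
Between varve 299 and the sediment surface there are 800 − 299 = 501 varves.
Excluding 7 false varves: 501 − 7 = 494.
The varve at the sediment surface is 1939 CE, so the volcanic ash layer dates to 1939 − 494 = 1445 CE.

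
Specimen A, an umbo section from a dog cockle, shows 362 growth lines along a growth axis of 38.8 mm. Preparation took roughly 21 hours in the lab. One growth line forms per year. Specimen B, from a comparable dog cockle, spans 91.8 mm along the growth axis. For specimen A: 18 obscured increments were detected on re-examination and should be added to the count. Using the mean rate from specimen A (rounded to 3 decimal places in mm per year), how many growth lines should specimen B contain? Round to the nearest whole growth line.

Specimen A: correcting the raw count gives 362 + 18 = 380 true growth lines.
A: Extension rate ≈ 38.8 / 380 = 0.102 mm/yr.
Specimen B: 91.8 mm / 0.102 mm per year = 900.00 years ≈ 900 growth lines.

900 growth lines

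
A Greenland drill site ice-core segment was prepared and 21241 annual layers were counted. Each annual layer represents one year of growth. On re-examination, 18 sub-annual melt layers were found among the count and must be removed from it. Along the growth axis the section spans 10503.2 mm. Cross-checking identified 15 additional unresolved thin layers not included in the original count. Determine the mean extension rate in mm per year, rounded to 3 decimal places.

After corrections the count is 21241 − 18 + 15 = 21238 annual layers.
10503.2 mm over 21238 years gives 10503.2 / 21238 ≈ 0.495 mm per year.

0.495 mm per year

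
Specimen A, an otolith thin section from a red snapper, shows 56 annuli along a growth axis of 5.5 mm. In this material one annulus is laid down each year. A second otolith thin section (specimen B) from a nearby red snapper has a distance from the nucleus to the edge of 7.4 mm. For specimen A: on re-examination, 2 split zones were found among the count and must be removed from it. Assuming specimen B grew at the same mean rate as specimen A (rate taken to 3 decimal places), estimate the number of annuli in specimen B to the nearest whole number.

73 annuli

Specimen A: adjusted count: 56 − 2 = 54 annuli.
A: Extension rate ≈ 5.5 / 54 = 0.102 mm/yr.
Specimen B: 7.4 mm / 0.102 mm per year = 72.55 years ≈ 73 annuli.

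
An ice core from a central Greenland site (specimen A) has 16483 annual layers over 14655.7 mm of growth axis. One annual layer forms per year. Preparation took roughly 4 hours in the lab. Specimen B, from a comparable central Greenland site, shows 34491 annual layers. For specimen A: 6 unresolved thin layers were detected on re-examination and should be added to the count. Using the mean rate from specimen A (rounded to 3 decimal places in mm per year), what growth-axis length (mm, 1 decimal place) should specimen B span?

30662.5 mm

Specimen A: true annual layer count = 16483 + 6 = 16489.
A: Extension rate ≈ 14655.7 / 16489 = 0.889 mm per year.
For B, 0.889 mm/year × 34491 years = 30662.5 mm.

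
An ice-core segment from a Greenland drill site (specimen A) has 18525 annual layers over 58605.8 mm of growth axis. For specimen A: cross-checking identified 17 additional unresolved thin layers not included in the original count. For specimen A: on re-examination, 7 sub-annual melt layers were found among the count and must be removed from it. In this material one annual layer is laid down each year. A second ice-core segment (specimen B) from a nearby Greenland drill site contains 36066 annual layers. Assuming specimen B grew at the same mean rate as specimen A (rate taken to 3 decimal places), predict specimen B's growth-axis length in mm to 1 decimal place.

Specimen A: true annual layer count = 18525 − 7 + 17 = 18535.
A: Extension rate ≈ 58605.8 / 18535 = 3.162 mm/yr.
For B, 3.162 mm/year × 36066 years = 114040.7 mm.

114040.7 mm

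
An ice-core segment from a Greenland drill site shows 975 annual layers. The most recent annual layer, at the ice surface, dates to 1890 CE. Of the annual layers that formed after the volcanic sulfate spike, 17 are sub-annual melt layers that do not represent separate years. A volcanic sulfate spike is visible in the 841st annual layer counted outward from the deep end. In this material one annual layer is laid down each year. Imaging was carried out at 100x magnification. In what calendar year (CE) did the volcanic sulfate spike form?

The volcanic sulfate spike sits at annual layer 841 from the deep end, so 975 − 841 = 134 annual layers formed after it.
Removing the 17 false annual layers leaves 134 − 17 = 117 true annual layers beyond the volcanic sulfate spike.
1890 − 117 = 1773 CE.

1773 CE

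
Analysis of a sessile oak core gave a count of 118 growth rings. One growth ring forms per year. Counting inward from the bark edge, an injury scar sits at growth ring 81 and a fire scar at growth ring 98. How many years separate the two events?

17 years

98 − 81 = 17 growth rings lie between the two events.
That is 17 years at one growth ring per year.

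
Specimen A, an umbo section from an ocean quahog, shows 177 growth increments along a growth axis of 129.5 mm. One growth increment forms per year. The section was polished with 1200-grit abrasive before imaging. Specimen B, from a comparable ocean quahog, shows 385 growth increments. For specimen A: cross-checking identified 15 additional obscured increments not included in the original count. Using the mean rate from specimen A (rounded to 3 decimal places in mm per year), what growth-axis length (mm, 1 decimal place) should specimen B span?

259.5 mm

Specimen A: adjusted count: 177 + 15 = 192 growth increments.
A: Extension rate ≈ 129.5 / 192 = 0.674 mm/year.
B's length ≈ 0.674 × 385 = 259.5 mm.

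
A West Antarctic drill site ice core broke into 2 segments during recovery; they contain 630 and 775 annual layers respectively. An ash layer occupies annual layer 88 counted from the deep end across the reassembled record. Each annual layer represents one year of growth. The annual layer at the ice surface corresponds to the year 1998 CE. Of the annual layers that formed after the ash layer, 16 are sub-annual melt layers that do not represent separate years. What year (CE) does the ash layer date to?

Total annual layers = 630 + 775 = 1405.
Between annual layer 88 and the ice surface there are 1405 − 88 = 1317 annual layers.
Removing the 16 false annual layers leaves 1317 − 16 = 1301 true annual layers beyond the ash layer.
1998 − 1301 = 697 CE.

697 CE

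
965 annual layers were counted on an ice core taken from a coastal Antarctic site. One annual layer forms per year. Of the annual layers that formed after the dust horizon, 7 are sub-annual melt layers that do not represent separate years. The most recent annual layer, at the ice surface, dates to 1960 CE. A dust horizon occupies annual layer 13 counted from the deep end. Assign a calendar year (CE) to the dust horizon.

The dust horizon sits at annual layer 13 from the deep end, so 965 − 13 = 952 annual layers formed after it.
Removing the 7 false annual layers leaves 952 − 7 = 945 true annual layers beyond the dust horizon.
Counting back 945 years from 1960 CE places the dust horizon in 1960 − 945 = 1015 CE.

1015 CE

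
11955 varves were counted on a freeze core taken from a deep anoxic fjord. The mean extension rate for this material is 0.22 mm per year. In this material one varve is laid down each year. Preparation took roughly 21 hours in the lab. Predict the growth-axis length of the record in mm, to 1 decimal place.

2630.1 mm

11955 years of growth are recorded.
11955 years at 0.22 mm/year gives 0.22 × 11955 = 2630.1 mm.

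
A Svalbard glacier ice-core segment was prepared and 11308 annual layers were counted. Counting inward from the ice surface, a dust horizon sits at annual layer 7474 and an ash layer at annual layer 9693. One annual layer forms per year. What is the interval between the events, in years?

9693 − 7474 = 2219 annual layers lie between the two events.
One annual layer per year makes the interval 2219 years.

2219 years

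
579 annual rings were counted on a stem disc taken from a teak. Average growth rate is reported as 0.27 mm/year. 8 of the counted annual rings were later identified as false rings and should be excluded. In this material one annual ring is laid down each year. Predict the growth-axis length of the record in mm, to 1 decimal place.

154.2 mm

Correcting the raw count gives 579 − 8 = 571 true annual rings.
Length ≈ 0.27 × 571 = 154.2 mm.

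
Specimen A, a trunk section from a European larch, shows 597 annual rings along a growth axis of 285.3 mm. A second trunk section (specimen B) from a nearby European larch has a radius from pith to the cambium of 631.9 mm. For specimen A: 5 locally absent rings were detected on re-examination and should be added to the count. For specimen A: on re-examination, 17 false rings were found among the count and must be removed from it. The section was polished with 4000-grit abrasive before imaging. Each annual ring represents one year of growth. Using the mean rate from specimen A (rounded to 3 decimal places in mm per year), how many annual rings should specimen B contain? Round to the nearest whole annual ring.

1295 annual rings

Specimen A: correcting the raw count gives 597 − 17 + 5 = 585 true annual rings.
A: Mean rate = 285.3 mm / 585 years ≈ 0.488 mm/year.
Specimen B: 631.9 mm / 0.488 mm per year = 1294.88 years ≈ 1295 annual rings.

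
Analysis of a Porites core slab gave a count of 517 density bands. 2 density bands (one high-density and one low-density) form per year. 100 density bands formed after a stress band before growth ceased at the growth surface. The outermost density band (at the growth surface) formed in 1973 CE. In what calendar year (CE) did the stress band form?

There are 100 density bands younger than the stress band.
100 density bands at 2 per year is 100 / 2 = 50 years.
Counting back 50 years from 1973 CE places the stress band in 1973 − 50 = 1923 CE.

1923 CE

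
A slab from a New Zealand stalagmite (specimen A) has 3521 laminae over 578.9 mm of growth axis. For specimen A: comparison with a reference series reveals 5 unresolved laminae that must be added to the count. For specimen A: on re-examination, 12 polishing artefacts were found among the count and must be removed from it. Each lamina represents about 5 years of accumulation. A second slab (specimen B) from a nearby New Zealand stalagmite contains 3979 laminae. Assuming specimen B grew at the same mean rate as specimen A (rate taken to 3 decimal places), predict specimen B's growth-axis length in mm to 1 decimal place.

656.5 mm

Specimen A: adjusted count: 3521 − 12 + 5 = 3514 laminae.
Specimen A: multiplying by 5 years per lamina: 3514 × 5 = 17570 years.
A: 578.9 mm over 17570 years gives 578.9 / 17570 ≈ 0.033 mm/year.
Specimen B: 3979 laminae at 5 years each span 3979 × 5 = 19895 years. Length of B = 0.033 × 19895 = 656.5 mm.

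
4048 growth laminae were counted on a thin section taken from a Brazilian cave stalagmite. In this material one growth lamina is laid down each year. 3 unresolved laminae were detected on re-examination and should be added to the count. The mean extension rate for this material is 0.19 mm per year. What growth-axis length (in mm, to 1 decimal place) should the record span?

After corrections the count is 4048 + 3 = 4051 growth laminae.
4051 years at 0.19 mm/year gives 0.19 × 4051 = 769.7 mm.

769.7 mm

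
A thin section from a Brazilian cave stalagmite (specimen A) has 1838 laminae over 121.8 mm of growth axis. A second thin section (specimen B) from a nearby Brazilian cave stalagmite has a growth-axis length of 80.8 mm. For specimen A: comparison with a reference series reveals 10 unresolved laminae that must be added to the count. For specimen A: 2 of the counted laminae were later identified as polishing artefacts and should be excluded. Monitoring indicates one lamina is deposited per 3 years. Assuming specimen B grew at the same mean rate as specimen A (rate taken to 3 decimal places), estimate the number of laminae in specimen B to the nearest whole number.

Specimen A: true lamina count = 1838 − 2 + 10 = 1846.
Specimen A: 1846 laminae at 3 years each span 1846 × 3 = 5538 years.
A: 121.8 mm over 5538 years gives 121.8 / 5538 ≈ 0.022 mm/yr.
B spans 80.8 / 0.022 = 3672.73 years; at 3 years per lamina that is 3672.73 / 3 ≈ 1224 laminae.

1224 laminae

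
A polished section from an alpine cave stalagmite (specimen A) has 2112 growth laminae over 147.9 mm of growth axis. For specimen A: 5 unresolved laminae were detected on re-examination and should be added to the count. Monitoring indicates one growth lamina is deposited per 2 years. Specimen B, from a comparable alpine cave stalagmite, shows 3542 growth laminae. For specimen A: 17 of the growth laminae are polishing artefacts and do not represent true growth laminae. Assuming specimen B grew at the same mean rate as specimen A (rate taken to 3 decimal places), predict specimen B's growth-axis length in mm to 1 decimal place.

247.9 mm

Specimen A: adjusted count: 2112 − 17 + 5 = 2100 growth laminae.
Specimen A: at 2 years per growth lamina, 2100 × 2 = 4200 years.
A: 147.9 mm over 4200 years gives 147.9 / 4200 ≈ 0.035 mm/year.
Specimen B: multiplying by 2 years per growth lamina: 3542 × 2 = 7084 years. B's length ≈ 0.035 × 7084 = 247.9 mm.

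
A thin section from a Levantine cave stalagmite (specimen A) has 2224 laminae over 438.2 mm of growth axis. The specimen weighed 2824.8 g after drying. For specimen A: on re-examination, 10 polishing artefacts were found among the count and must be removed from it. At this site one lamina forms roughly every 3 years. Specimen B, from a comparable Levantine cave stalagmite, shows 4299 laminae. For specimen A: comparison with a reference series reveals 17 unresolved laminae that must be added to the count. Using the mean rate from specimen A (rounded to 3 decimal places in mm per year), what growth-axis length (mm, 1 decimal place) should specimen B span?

838.3 mm

Specimen A: true lamina count = 2224 − 10 + 17 = 2231.
Specimen A: 2231 laminae at 3 years each span 2231 × 3 = 6693 years.
A: 438.2 mm over 6693 years gives 438.2 / 6693 ≈ 0.065 mm per year.
Specimen B: at 3 years per lamina, 4299 × 3 = 12897 years. For B, 0.065 mm/year × 12897 years = 838.3 mm.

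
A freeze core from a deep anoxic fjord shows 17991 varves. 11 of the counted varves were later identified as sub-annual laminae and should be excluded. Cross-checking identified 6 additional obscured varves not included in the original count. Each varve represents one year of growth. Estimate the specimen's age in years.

After corrections the count is 17991 − 11 + 6 = 17986 varves.
At one varve per year, that is 17986 years.

17986 years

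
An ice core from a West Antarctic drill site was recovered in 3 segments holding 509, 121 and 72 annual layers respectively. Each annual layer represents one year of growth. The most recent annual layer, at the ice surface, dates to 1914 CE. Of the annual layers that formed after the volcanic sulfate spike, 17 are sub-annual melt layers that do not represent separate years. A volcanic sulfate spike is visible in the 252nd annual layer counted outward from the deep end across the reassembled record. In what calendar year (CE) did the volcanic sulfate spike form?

1481 CE

Total annual layers = 509 + 121 + 72 = 702.
The volcanic sulfate spike sits at annual layer 252 from the deep end, so 702 − 252 = 450 annual layers formed after it.
Removing the 17 false annual layers leaves 450 − 17 = 433 true annual layers beyond the volcanic sulfate spike.
1914 − 433 = 1481 CE.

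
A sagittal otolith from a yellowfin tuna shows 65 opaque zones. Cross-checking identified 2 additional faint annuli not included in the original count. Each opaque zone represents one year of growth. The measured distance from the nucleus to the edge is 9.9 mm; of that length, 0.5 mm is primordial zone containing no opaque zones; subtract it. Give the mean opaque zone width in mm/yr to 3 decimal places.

0.140 mm/yr

True opaque zone count = 65 + 2 = 67.
Net length = 9.9 − 0.5 = 9.4 mm.
9.4 mm over 67 years gives 9.4 / 67 ≈ 0.140 mm/yr.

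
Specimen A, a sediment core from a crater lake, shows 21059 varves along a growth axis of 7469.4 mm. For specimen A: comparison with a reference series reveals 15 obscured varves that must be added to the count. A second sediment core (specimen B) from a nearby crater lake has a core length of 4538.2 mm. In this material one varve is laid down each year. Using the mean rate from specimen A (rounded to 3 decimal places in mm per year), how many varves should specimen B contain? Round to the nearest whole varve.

12820 varves

Specimen A: adjusted count: 21059 + 15 = 21074 varves.
A: Extension rate ≈ 7469.4 / 21074 = 0.354 mm per year.
Specimen B: 4538.2 mm / 0.354 mm per year = 12819.77 years ≈ 12820 varves.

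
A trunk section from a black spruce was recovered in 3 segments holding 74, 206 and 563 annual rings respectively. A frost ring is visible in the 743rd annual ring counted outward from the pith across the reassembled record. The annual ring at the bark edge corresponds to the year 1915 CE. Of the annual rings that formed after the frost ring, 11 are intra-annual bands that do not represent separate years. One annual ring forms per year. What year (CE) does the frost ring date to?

1826 CE

Total annual rings = 74 + 206 + 563 = 843.
843 − 743 = 100 annual rings lie beyond the frost ring toward the bark edge.
100 − 11 false = 89 true annual rings after the frost ring.
The annual ring at the bark edge is 1915 CE, so the frost ring dates to 1915 − 89 = 1826 CE.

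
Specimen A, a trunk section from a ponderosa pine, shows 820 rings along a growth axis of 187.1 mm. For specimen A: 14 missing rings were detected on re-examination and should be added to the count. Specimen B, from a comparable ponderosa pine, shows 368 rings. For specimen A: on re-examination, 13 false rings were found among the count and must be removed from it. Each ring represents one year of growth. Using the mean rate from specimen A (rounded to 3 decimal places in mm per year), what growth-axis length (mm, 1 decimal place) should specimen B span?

Specimen A: true ring count = 820 − 13 + 14 = 821.
A: Mean rate = 187.1 mm / 821 years ≈ 0.228 mm per year.
For B, 0.228 mm/year × 368 years = 83.9 mm.

83.9 mm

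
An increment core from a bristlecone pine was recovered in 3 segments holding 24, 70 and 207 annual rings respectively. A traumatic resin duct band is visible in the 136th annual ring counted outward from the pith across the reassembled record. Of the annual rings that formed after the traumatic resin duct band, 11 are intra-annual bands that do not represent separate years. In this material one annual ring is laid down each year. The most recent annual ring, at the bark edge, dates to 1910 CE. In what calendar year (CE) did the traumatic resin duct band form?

1756 CE

Total annual rings = 24 + 70 + 207 = 301.
Between annual ring 136 and the bark edge there are 301 − 136 = 165 annual rings.
Removing the 11 false annual rings leaves 165 − 11 = 154 true annual rings beyond the traumatic resin duct band.
1910 − 154 = 1756 CE.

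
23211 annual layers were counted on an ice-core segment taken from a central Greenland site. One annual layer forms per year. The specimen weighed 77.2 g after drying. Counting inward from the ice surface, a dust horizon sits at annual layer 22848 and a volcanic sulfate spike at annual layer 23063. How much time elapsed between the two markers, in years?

215 years

The two markers are separated by 23063 − 22848 = 215 annual layers.
At one annual layer per year, 215 years elapsed between them.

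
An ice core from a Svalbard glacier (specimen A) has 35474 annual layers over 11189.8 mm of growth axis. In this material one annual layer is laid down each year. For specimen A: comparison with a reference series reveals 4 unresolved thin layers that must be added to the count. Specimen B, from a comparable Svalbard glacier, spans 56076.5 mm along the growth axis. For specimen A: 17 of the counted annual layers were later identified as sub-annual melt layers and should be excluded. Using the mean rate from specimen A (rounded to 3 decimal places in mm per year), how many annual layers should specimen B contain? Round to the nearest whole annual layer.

177457 annual layers

Specimen A: adjusted count: 35474 − 17 + 4 = 35461 annual layers.
A: 11189.8 mm over 35461 years gives 11189.8 / 35461 ≈ 0.316 mm/yr.
B spans 56076.5 / 0.316 = 177457.28 years ≈ 177457 annual layers.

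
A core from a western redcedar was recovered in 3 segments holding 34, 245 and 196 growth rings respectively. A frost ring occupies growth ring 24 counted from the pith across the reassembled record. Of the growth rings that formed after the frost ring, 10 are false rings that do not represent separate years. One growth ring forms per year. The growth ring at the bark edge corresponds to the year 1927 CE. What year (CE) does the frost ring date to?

1486 CE

Total growth rings = 34 + 245 + 196 = 475.
The frost ring sits at growth ring 24 from the pith, so 475 − 24 = 451 growth rings formed after it.
Removing the 10 false growth rings leaves 451 − 10 = 441 true growth rings beyond the frost ring.
1927 − 441 = 1486 CE.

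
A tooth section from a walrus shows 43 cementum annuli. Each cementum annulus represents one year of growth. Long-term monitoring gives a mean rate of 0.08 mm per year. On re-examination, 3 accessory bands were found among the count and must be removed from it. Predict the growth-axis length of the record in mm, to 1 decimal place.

After corrections the count is 43 − 3 = 40 cementum annuli.
Predicted length = 0.08 mm/year × 40 years = 3.2 mm.

3.2 mm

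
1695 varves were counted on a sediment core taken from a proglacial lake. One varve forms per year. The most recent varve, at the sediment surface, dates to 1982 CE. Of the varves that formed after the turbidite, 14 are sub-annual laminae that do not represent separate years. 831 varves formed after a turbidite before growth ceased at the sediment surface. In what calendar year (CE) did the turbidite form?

1165 CE

There are 831 varves younger than the turbidite.
Excluding 14 false varves: 831 − 14 = 817.
The varve at the sediment surface is 1982 CE, so the turbidite dates to 1982 − 817 = 1165 CE.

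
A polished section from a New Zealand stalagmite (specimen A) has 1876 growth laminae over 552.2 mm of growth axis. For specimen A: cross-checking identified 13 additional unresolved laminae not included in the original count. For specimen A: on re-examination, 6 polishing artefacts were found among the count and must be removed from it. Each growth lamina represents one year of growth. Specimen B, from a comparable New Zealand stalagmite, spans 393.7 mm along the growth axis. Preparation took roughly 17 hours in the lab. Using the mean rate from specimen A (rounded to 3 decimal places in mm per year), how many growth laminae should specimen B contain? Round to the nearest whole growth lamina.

Specimen A: after corrections the count is 1876 − 6 + 13 = 1883 growth laminae.
A: Mean rate = 552.2 mm / 1883 years ≈ 0.293 mm/yr.
B spans 393.7 / 0.293 = 1343.69 years ≈ 1344 growth laminae.

1344 growth laminae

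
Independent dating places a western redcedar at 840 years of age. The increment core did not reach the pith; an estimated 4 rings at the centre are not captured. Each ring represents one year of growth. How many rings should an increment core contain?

836 rings

At one ring per year, 840 years correspond to 840 rings.
Subtracting the 4 rings not captured gives 840 − 4 = 836 rings in the record.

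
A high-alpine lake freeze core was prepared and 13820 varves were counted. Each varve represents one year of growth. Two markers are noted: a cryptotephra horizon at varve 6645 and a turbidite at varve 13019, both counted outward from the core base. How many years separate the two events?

The two markers are separated by 13019 − 6645 = 6374 varves.
One varve per year makes the interval 6374 years.

6374 years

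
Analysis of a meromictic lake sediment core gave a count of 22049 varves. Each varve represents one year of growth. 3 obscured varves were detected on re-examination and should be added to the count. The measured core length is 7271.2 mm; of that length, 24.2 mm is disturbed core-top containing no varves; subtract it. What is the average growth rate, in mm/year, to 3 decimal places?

0.329 mm/year

Adjusted count: 22049 + 3 = 22052 varves.
Net length = 7271.2 − 24.2 = 7247.0 mm.
Mean rate = 7247.0 mm / 22052 years ≈ 0.329 mm/year.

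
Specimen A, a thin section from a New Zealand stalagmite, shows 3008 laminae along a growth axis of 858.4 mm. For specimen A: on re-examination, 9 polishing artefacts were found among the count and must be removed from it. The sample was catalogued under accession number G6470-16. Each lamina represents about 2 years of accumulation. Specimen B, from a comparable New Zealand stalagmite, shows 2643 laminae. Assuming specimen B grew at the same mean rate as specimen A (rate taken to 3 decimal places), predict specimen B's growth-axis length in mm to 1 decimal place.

Specimen A: after corrections the count is 3008 − 9 = 2999 laminae.
Specimen A: at 2 years per lamina, 2999 × 2 = 5998 years.
A: Mean rate = 858.4 mm / 5998 years ≈ 0.143 mm/year.
Specimen B: 2643 laminae at 2 years each span 2643 × 2 = 5286 years. B's length ≈ 0.143 × 5286 = 755.9 mm.

755.9 mm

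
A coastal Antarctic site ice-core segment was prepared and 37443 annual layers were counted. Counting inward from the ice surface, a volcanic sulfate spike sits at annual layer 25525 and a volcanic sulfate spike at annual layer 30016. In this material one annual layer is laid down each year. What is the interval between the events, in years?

4491 years

30016 − 25525 = 4491 annual layers lie between the two events.
One annual layer per year makes the interval 4491 years.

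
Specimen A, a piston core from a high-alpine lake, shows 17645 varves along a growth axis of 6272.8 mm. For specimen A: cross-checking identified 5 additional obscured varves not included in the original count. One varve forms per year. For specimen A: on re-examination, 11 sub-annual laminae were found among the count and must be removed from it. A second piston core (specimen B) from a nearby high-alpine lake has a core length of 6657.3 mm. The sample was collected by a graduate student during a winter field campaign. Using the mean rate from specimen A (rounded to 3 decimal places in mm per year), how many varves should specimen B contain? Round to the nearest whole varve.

18700 varves

Specimen A: correcting the raw count gives 17645 − 11 + 5 = 17639 true varves.
A: 6272.8 mm over 17639 years gives 6272.8 / 17639 ≈ 0.356 mm/yr.
B spans 6657.3 / 0.356 = 18700.28 years ≈ 18700 varves.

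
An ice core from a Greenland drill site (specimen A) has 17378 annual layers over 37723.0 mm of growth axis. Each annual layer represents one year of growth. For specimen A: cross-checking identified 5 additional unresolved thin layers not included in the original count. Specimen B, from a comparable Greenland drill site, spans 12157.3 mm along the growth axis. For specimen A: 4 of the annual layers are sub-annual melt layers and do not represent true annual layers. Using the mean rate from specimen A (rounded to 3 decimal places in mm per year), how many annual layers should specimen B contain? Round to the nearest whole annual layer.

5600 annual layers

Specimen A: correcting the raw count gives 17378 − 4 + 5 = 17379 true annual layers.
A: Extension rate ≈ 37723.0 / 17379 = 2.171 mm/year.
B spans 12157.3 / 2.171 = 5599.86 years ≈ 5600 annual layers.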